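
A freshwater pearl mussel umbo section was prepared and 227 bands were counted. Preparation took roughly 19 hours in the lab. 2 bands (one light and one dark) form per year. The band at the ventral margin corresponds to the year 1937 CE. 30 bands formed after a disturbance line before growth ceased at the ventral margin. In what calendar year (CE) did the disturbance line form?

There are 30 bands younger than the disturbance line.
30 bands at 2 per year is 30 / 2 = 15 years.
1937 − 15 = 1922 CE.

1922 CE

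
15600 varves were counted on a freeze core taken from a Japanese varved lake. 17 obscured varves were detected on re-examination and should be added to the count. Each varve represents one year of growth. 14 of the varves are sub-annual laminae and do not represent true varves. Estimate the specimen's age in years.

15603 years

True varve count = 15600 − 14 + 17 = 15603.
At one varve per year, that is 15603 years.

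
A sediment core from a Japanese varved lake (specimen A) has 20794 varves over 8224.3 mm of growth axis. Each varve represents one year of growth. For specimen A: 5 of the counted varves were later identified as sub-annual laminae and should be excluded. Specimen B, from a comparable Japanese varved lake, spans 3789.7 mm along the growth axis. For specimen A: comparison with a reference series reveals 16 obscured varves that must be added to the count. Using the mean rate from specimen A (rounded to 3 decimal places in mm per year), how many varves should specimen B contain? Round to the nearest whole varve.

Specimen A: adjusted count: 20794 − 5 + 16 = 20805 varves.
A: Extension rate ≈ 8224.3 / 20805 = 0.395 mm/yr.
B spans 3789.7 / 0.395 = 9594.18 years ≈ 9594 varves.

9594 varves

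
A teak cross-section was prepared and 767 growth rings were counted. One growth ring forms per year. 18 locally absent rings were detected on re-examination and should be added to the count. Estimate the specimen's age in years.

Adjusted count: 767 + 18 = 785 growth rings.
One growth ring per year makes the duration 785 years.

785 yr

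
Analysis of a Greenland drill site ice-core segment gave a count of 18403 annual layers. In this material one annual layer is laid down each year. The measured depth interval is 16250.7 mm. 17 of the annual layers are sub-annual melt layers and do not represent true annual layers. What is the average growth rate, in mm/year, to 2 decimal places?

0.88 mm/year

True annual layer count = 18403 − 17 = 18386.
Mean rate = 16250.7 mm / 18386 years ≈ 0.88 mm/year.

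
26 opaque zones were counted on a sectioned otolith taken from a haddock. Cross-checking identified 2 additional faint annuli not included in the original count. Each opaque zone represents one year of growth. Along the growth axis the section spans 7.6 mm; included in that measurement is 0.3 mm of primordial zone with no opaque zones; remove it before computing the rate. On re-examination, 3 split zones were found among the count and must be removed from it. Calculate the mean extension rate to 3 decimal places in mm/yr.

0.292 mm/yr

Correcting the raw count gives 26 − 3 + 2 = 25 true opaque zones.
Net length = 7.6 − 0.3 = 7.3 mm.
Extension rate ≈ 7.3 / 25 = 0.292 mm/yr.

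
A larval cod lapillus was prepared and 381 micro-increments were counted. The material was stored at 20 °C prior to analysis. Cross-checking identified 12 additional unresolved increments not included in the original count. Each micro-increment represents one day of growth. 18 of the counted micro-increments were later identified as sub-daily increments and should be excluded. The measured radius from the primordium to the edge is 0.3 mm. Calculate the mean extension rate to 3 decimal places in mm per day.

After corrections the count is 381 − 18 + 12 = 375 micro-increments.
Mean rate = 0.3 mm / 375 days ≈ 0.001 mm per day.

0.001 mm per day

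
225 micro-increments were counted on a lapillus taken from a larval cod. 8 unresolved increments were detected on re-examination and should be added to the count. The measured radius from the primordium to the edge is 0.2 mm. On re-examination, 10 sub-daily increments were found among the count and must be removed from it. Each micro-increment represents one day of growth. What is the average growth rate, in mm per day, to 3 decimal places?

After corrections the count is 225 − 10 + 8 = 223 micro-increments.
Extension rate ≈ 0.2 / 223 = 0.001 mm per day.

0.001 mm per day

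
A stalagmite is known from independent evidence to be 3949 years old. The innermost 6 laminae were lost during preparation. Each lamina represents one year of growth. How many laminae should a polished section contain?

One lamina per year gives 3949 laminae over 3949 years.
3949 − 6 missed = 3943 laminae expected in the prepared section.

3943 laminae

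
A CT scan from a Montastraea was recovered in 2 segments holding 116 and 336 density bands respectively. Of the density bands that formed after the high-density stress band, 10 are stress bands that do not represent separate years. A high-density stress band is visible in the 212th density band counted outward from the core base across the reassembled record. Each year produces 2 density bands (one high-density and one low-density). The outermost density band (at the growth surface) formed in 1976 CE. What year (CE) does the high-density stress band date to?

1861 CE

Total density bands = 116 + 336 = 452.
Between density band 212 and the growth surface there are 452 − 212 = 240 density bands.
240 − 10 false = 230 true density bands after the high-density stress band.
With 2 density bands per year, 230 / 2 = 115 years.
The density band at the growth surface is 1976 CE, so the high-density stress band dates to 1976 − 115 = 1861 CE.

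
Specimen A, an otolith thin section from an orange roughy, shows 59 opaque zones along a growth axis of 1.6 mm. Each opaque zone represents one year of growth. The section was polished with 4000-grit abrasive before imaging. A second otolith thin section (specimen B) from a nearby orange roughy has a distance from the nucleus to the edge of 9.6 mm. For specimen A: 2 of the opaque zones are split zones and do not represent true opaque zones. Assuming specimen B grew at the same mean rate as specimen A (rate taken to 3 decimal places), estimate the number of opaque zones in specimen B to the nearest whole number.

Specimen A: after corrections the count is 59 − 2 = 57 opaque zones.
A: Extension rate ≈ 1.6 / 57 = 0.028 mm per year.
For B, 9.6 / 0.028 = 342.86 years ≈ 343 opaque zones.

343 opaque zones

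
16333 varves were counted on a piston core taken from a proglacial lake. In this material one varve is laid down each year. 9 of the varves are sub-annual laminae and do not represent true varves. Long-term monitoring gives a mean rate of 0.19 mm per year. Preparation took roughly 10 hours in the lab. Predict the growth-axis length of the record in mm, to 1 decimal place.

3101.6 mm

Correcting the raw count gives 16333 − 9 = 16324 true varves.
Predicted length = 0.19 mm/year × 16324 years = 3101.6 mm.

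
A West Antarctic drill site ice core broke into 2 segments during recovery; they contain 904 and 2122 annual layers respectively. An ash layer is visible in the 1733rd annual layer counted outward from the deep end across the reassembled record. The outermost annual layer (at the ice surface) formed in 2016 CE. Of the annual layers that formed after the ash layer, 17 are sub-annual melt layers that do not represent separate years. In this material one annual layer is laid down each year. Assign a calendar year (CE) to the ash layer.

740 CE

Total annual layers = 904 + 2122 = 3026.
The ash layer sits at annual layer 1733 from the deep end, so 3026 − 1733 = 1293 annual layers formed after it.
Removing the 17 false annual layers leaves 1293 − 17 = 1276 true annual layers beyond the ash layer.
The annual layer at the ice surface is 2016 CE, so the ash layer dates to 2016 − 1276 = 740 CE.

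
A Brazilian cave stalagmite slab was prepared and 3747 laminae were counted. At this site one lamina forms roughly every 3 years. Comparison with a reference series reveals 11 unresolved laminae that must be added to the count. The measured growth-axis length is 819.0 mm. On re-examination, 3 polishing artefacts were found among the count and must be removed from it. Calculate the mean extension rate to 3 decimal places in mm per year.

0.073 mm per year

Correcting the raw count gives 3747 − 3 + 11 = 3755 true laminae.
At 3 years per lamina, 3755 × 3 = 11265 years.
Mean rate = 819.0 mm / 11265 years ≈ 0.073 mm per year.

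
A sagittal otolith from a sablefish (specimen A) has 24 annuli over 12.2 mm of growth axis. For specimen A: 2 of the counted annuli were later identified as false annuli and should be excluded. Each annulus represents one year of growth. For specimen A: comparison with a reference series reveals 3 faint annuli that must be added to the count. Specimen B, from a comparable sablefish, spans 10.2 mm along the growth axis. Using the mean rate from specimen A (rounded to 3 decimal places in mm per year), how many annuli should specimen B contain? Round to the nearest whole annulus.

Specimen A: true annulus count = 24 − 2 + 3 = 25.
A: Extension rate ≈ 12.2 / 25 = 0.488 mm/year.
For B, 10.2 / 0.488 = 20.90 years ≈ 21 annuli.

21 annuli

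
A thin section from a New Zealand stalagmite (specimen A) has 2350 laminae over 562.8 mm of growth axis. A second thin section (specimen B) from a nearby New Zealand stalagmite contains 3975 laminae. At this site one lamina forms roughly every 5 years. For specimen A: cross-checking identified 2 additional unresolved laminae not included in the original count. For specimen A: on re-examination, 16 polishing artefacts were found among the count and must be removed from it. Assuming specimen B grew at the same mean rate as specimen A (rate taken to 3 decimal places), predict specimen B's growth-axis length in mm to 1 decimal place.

954.0 mm

Specimen A: after corrections the count is 2350 − 16 + 2 = 2336 laminae.
Specimen A: 2336 laminae at 5 years each span 2336 × 5 = 11680 years.
A: Mean rate = 562.8 mm / 11680 years ≈ 0.048 mm per year.
Specimen B: multiplying by 5 years per lamina: 3975 × 5 = 19875 years. Length of B = 0.048 × 19875 = 954.0 mm.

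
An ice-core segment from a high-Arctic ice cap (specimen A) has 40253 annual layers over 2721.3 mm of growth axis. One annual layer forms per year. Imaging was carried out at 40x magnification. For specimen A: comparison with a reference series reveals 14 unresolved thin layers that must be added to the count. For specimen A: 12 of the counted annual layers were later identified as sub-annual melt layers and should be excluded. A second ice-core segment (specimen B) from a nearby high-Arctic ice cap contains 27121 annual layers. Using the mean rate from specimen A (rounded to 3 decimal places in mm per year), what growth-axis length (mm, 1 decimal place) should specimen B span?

1844.2 mm

Specimen A: correcting the raw count gives 40253 − 12 + 14 = 40255 true annual layers.
A: Mean rate = 2721.3 mm / 40255 years ≈ 0.068 mm/yr.
Length of B = 0.068 × 27121 = 1844.2 mm.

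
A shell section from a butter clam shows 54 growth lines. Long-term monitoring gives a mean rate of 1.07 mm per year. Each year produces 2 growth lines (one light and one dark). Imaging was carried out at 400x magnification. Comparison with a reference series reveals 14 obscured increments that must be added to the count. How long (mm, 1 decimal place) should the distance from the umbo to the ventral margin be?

36.4 mm

Adjusted count: 54 + 14 = 68 growth lines.
Dividing by 2 growth lines per year: 68 / 2 = 34 years.
Predicted length = 1.07 mm/year × 34 years = 36.4 mm.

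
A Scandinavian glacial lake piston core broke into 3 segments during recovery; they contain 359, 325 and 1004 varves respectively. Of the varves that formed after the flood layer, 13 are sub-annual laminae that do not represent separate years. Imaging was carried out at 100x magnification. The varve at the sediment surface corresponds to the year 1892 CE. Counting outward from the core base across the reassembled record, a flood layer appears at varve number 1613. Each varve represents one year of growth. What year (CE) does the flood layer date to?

Total varves = 359 + 325 + 1004 = 1688.
The flood layer sits at varve 1613 from the core base, so 1688 − 1613 = 75 varves formed after it.
Removing the 13 false varves leaves 75 − 13 = 62 true varves beyond the flood layer.
The varve at the sediment surface is 1892 CE, so the flood layer dates to 1892 − 62 = 1830 CE.

1830 CE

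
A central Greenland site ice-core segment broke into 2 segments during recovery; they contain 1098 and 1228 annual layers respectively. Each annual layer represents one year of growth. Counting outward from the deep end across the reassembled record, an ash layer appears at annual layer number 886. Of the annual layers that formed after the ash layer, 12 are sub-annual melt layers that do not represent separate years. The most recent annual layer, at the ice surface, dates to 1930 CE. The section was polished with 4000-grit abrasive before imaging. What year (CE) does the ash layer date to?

Total annual layers = 1098 + 1228 = 2326.
Between annual layer 886 and the ice surface there are 2326 − 886 = 1440 annual layers.
Removing the 12 false annual layers leaves 1440 − 12 = 1428 true annual layers beyond the ash layer.
The annual layer at the ice surface is 1930 CE, so the ash layer dates to 1930 − 1428 = 502 CE.

502 CE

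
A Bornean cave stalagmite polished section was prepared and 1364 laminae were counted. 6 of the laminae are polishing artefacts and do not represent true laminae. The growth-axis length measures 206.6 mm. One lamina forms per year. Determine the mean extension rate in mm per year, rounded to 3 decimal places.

Correcting the raw count gives 1364 − 6 = 1358 true laminae.
206.6 mm over 1358 years gives 206.6 / 1358 ≈ 0.152 mm per year.

0.152 mm per year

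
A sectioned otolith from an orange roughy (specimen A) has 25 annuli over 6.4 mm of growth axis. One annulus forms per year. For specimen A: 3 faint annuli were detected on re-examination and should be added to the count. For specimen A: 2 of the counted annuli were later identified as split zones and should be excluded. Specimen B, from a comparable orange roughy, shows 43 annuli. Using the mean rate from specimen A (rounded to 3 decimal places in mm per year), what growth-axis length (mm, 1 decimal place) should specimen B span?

Specimen A: adjusted count: 25 − 2 + 3 = 26 annuli.
A: Extension rate ≈ 6.4 / 26 = 0.246 mm/yr.
B's length ≈ 0.246 × 43 = 10.6 mm.

10.6 mm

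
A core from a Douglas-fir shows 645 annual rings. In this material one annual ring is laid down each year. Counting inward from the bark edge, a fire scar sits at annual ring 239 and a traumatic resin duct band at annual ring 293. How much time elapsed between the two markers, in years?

293 − 239 = 54 annual rings lie between the two events.
One annual ring per year makes the interval 54 years.

54 years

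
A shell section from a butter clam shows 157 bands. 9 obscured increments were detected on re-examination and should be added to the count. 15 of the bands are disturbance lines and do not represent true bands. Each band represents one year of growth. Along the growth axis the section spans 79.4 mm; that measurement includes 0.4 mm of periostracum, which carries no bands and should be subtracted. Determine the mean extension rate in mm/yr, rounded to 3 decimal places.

0.523 mm/yr

True band count = 157 − 15 + 9 = 151.
Removing the 0.4 mm offcut leaves 79.4 − 0.4 = 79.0 mm.
Extension rate ≈ 79.0 / 151 = 0.523 mm/yr.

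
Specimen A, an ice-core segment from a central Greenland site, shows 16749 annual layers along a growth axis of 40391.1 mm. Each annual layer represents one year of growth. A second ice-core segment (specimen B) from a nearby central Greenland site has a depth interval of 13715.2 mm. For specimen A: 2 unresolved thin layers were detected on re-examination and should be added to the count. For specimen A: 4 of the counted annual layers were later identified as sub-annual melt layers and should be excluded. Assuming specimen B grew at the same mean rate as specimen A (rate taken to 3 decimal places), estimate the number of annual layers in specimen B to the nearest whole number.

Specimen A: adjusted count: 16749 − 4 + 2 = 16747 annual layers.
A: Extension rate ≈ 40391.1 / 16747 = 2.412 mm/yr.
B spans 13715.2 / 2.412 = 5686.24 years ≈ 5686 annual layers.

5686 annual layers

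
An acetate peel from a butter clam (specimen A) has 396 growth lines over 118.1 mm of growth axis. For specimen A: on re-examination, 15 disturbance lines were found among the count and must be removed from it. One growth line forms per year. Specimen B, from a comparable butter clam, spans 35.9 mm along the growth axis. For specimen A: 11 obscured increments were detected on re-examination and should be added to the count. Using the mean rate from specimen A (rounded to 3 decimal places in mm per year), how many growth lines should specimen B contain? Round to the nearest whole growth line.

119 growth lines

Specimen A: adjusted count: 396 − 15 + 11 = 392 growth lines.
A: Mean rate = 118.1 mm / 392 years ≈ 0.301 mm/yr.
B spans 35.9 / 0.301 = 119.27 years ≈ 119 growth lines.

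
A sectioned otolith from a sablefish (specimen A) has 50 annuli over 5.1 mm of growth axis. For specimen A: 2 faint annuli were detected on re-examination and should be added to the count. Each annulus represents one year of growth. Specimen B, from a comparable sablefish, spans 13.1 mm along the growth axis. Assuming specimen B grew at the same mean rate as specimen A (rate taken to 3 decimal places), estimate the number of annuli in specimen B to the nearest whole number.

134 annuli

Specimen A: after corrections the count is 50 + 2 = 52 annuli.
A: Mean rate = 5.1 mm / 52 years ≈ 0.098 mm/year.
Specimen B: 13.1 mm / 0.098 mm per year = 133.67 years ≈ 134 annuli.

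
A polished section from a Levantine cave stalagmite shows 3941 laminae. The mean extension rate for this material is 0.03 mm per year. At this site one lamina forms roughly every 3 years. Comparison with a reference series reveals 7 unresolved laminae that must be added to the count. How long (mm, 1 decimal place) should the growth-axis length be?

355.3 mm

True lamina count = 3941 + 7 = 3948.
At 3 years per lamina, 3948 × 3 = 11844 years.
Length ≈ 0.03 × 11844 = 355.3 mm.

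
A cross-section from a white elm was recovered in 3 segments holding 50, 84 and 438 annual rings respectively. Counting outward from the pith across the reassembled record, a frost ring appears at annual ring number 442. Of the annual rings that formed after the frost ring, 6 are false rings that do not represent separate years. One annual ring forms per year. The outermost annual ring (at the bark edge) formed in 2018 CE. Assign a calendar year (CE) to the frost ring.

Total annual rings = 50 + 84 + 438 = 572.
572 − 442 = 130 annual rings lie beyond the frost ring toward the bark edge.
130 − 6 false = 124 true annual rings after the frost ring.
The annual ring at the bark edge is 2018 CE, so the frost ring dates to 2018 − 124 = 1894 CE.

1894 CE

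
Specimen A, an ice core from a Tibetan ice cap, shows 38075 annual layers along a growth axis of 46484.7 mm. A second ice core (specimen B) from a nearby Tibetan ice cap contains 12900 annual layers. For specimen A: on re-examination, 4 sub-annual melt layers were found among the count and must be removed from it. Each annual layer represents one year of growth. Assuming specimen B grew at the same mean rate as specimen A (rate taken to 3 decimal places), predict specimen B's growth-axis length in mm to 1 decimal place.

15750.9 mm

Specimen A: adjusted count: 38075 − 4 = 38071 annual layers.
A: 46484.7 mm over 38071 years gives 46484.7 / 38071 ≈ 1.221 mm/year.
Length of B = 1.221 × 12900 = 15750.9 mm.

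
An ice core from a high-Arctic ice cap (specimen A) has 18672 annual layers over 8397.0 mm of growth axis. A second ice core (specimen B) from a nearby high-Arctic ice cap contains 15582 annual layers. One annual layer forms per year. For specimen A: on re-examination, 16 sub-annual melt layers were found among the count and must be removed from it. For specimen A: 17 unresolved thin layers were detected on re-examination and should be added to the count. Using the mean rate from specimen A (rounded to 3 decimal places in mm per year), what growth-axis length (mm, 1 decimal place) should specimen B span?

7011.9 mm

Specimen A: true annual layer count = 18672 − 16 + 17 = 18673.
A: Mean rate = 8397.0 mm / 18673 years ≈ 0.450 mm/year.
For B, 0.450 mm/year × 15582 years = 7011.9 mm.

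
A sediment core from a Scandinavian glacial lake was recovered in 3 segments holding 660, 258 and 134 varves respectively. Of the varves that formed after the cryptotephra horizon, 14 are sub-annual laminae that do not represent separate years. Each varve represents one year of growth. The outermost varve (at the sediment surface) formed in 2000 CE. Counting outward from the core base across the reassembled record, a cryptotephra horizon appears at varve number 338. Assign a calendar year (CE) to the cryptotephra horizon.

1300 CE

Total varves = 660 + 258 + 134 = 1052.
1052 − 338 = 714 varves lie beyond the cryptotephra horizon toward the sediment surface.
Removing the 14 false varves leaves 714 − 14 = 700 true varves beyond the cryptotephra horizon.
2000 − 700 = 1300 CE.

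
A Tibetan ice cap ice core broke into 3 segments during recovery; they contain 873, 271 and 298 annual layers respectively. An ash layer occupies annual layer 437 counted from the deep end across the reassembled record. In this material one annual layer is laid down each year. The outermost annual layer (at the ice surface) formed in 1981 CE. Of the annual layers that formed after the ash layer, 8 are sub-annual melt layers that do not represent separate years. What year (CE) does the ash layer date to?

984 CE

Total annual layers = 873 + 271 + 298 = 1442.
Between annual layer 437 and the ice surface there are 1442 − 437 = 1005 annual layers.
1005 − 8 false = 997 true annual layers after the ash layer.
Counting back 997 years from 1981 CE places the ash layer in 1981 − 997 = 984 CE.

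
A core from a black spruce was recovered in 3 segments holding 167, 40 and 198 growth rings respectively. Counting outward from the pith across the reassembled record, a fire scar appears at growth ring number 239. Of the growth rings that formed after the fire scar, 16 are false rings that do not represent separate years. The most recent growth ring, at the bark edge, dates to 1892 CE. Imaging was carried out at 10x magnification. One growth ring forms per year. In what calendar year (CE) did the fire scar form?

Total growth rings = 167 + 40 + 198 = 405.
Between growth ring 239 and the bark edge there are 405 − 239 = 166 growth rings.
Removing the 16 false growth rings leaves 166 − 16 = 150 true growth rings beyond the fire scar.
Counting back 150 years from 1892 CE places the fire scar in 1892 − 150 = 1742 CE.

1742 CE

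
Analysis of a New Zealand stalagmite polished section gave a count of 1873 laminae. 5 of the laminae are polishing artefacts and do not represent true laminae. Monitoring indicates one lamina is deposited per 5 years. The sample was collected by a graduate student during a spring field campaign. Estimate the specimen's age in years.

After corrections the count is 1873 − 5 = 1868 laminae.
Multiplying by 5 years per lamina: 1868 × 5 = 9340 years.

9340 years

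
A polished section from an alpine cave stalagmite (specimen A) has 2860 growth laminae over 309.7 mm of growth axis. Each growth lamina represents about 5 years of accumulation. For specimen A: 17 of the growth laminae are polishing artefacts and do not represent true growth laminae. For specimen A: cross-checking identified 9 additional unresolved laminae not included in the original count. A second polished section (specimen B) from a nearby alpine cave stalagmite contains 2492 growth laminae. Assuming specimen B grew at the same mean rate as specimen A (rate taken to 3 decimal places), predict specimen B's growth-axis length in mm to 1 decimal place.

274.1 mm

Specimen A: true growth lamina count = 2860 − 17 + 9 = 2852.
Specimen A: multiplying by 5 years per growth lamina: 2852 × 5 = 14260 years.
A: 309.7 mm over 14260 years gives 309.7 / 14260 ≈ 0.022 mm/year.
Specimen B: 2492 growth laminae at 5 years each span 2492 × 5 = 12460 years. Length of B = 0.022 × 12460 = 274.1 mm.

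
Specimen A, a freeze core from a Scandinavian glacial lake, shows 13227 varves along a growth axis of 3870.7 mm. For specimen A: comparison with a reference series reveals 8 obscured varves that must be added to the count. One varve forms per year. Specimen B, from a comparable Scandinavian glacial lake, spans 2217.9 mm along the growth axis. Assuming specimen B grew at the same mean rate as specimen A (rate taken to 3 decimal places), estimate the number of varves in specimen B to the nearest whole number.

7596 varves

Specimen A: correcting the raw count gives 13227 + 8 = 13235 true varves.
A: 3870.7 mm over 13235 years gives 3870.7 / 13235 ≈ 0.292 mm per year.
For B, 2217.9 / 0.292 = 7595.55 years ≈ 7596 varves.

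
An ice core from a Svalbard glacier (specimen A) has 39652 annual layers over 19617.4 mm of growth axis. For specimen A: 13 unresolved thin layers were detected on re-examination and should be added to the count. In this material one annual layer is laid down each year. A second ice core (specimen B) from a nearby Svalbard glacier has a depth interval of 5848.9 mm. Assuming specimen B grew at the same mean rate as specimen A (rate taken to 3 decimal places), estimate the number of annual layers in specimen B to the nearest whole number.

11816 annual layers

Specimen A: after corrections the count is 39652 + 13 = 39665 annual layers.
A: 19617.4 mm over 39665 years gives 19617.4 / 39665 ≈ 0.495 mm/yr.
For B, 5848.9 / 0.495 = 11815.96 years ≈ 11816 annual layers.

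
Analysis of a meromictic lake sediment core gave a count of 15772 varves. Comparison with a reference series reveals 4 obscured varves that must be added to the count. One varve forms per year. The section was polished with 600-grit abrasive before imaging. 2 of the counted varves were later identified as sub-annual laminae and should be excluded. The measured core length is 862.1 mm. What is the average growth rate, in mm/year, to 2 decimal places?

0.05 mm/year

Correcting the raw count gives 15772 − 2 + 4 = 15774 true varves.
862.1 mm over 15774 years gives 862.1 / 15774 ≈ 0.05 mm/year.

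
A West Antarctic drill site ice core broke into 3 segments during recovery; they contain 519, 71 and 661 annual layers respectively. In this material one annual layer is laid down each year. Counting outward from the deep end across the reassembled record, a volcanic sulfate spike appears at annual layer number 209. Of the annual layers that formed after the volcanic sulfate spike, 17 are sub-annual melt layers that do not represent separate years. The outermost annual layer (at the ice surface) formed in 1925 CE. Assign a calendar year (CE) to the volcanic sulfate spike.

Total annual layers = 519 + 71 + 661 = 1251.
1251 − 209 = 1042 annual layers lie beyond the volcanic sulfate spike toward the ice surface.
1042 − 17 false = 1025 true annual layers after the volcanic sulfate spike.
Counting back 1025 years from 1925 CE places the volcanic sulfate spike in 1925 − 1025 = 900 CE.

900 CE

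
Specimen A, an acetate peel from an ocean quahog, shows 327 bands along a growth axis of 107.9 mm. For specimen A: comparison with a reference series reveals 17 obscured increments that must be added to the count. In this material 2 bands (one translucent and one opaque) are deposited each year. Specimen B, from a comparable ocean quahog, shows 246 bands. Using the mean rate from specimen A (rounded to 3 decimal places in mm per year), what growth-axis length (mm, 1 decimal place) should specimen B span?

Specimen A: correcting the raw count gives 327 + 17 = 344 true bands.
Specimen A: 344 bands at 2 per year is 344 / 2 = 172 years.
A: 107.9 mm over 172 years gives 107.9 / 172 ≈ 0.627 mm per year.
Specimen B: dividing by 2 bands per year: 246 / 2 = 123 years. For B, 0.627 mm/year × 123 years = 77.1 mm.

77.1 mm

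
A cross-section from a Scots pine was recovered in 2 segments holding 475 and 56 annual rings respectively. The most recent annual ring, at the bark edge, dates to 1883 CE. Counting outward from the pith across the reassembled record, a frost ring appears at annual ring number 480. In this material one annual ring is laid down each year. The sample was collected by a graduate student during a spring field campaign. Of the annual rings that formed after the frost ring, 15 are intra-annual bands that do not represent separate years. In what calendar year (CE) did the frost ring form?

1847 CE

Total annual rings = 475 + 56 = 531.
Between annual ring 480 and the bark edge there are 531 − 480 = 51 annual rings.
51 − 15 false = 36 true annual rings after the frost ring.
Counting back 36 years from 1883 CE places the frost ring in 1883 − 36 = 1847 CE.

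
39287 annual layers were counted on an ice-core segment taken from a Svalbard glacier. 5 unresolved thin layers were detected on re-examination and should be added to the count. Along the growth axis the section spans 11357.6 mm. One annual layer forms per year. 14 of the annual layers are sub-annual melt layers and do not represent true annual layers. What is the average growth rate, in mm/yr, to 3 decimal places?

True annual layer count = 39287 − 14 + 5 = 39278.
Mean rate = 11357.6 mm / 39278 years ≈ 0.289 mm/yr.

0.289 mm/yr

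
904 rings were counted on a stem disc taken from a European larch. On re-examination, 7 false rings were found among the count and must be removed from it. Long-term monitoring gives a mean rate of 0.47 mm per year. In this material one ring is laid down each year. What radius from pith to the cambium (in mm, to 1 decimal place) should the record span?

421.6 mm

Adjusted count: 904 − 7 = 897 rings.
Length ≈ 0.47 × 897 = 421.6 mm.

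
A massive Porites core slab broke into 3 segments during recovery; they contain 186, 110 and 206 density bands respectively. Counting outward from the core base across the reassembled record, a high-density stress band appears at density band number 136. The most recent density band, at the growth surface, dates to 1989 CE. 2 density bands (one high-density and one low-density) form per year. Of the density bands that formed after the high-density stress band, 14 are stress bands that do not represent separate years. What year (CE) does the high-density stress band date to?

1813 CE

Total density bands = 186 + 110 + 206 = 502.
Between density band 136 and the growth surface there are 502 − 136 = 366 density bands.
Excluding 14 false density bands: 366 − 14 = 352.
352 density bands at 2 per year is 352 / 2 = 176 years.
The density band at the growth surface is 1989 CE, so the high-density stress band dates to 1989 − 176 = 1813 CE.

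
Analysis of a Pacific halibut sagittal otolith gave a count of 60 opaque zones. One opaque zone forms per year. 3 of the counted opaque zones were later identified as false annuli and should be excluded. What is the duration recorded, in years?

Adjusted count: 60 − 3 = 57 opaque zones.
One opaque zone per year makes the duration 57 years.

57 years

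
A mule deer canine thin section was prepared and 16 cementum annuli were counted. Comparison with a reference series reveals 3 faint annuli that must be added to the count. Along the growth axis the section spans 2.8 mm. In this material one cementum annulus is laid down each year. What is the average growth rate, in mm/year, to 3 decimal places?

0.147 mm/year

Adjusted count: 16 + 3 = 19 cementum annuli.
2.8 mm over 19 years gives 2.8 / 19 ≈ 0.147 mm/year.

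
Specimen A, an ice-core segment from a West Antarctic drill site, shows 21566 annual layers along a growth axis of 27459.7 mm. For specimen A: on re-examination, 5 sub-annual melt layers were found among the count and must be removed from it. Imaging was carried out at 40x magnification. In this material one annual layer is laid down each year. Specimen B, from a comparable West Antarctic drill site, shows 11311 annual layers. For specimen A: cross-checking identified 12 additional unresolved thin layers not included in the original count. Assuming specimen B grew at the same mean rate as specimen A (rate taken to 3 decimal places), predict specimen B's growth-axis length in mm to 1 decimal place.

Specimen A: true annual layer count = 21566 − 5 + 12 = 21573.
A: Mean rate = 27459.7 mm / 21573 years ≈ 1.273 mm per year.
B's length ≈ 1.273 × 11311 = 14398.9 mm.

14398.9 mm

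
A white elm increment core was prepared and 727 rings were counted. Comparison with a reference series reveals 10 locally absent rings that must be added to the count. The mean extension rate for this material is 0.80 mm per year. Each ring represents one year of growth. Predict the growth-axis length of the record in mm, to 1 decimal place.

Correcting the raw count gives 727 + 10 = 737 true rings.
Predicted length = 0.80 mm/year × 737 years = 589.6 mm.

589.6 mm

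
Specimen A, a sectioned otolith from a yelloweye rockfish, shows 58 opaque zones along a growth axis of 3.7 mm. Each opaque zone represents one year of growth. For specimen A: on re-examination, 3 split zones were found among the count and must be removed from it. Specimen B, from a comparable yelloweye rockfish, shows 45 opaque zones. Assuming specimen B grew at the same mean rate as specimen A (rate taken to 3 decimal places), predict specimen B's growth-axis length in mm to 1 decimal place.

Specimen A: correcting the raw count gives 58 − 3 = 55 true opaque zones.
A: Extension rate ≈ 3.7 / 55 = 0.067 mm/yr.
B's length ≈ 0.067 × 45 = 3.0 mm.

3.0 mm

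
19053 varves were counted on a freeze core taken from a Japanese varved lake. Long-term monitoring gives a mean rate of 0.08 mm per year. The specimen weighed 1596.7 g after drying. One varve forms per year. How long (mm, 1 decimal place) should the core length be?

1524.2 mm

19053 years of growth are recorded.
Length ≈ 0.08 × 19053 = 1524.2 mm.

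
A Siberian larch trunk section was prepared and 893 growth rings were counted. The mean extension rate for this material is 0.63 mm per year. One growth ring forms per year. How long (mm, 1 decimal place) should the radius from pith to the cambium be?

893 years of growth are recorded.
Length ≈ 0.63 × 893 = 562.6 mm.

562.6 mm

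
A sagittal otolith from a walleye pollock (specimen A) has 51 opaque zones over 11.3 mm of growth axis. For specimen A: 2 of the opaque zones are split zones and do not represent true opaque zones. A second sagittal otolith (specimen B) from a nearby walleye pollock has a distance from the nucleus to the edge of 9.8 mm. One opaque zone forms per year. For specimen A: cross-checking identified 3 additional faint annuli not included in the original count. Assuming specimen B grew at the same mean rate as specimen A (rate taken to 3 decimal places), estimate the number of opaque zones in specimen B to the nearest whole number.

Specimen A: adjusted count: 51 − 2 + 3 = 52 opaque zones.
A: Mean rate = 11.3 mm / 52 years ≈ 0.217 mm/yr.
For B, 9.8 / 0.217 = 45.16 years ≈ 45 opaque zones.

45 opaque zones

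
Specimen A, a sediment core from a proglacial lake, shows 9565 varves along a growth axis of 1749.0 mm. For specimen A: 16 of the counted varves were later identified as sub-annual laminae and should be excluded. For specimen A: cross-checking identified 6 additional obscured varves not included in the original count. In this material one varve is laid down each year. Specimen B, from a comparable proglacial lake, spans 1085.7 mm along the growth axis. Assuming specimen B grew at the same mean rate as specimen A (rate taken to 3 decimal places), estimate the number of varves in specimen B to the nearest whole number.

5933 varves

Specimen A: adjusted count: 9565 − 16 + 6 = 9555 varves.
A: 1749.0 mm over 9555 years gives 1749.0 / 9555 ≈ 0.183 mm per year.
Specimen B: 1085.7 mm / 0.183 mm per year = 5932.79 years ≈ 5933 varves.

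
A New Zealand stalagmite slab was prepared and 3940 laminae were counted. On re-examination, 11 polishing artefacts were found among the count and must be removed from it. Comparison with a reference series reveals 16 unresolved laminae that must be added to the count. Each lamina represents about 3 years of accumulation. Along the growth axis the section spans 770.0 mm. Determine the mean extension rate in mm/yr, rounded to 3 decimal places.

0.065 mm/yr

True lamina count = 3940 − 11 + 16 = 3945.
Multiplying by 3 years per lamina: 3945 × 3 = 11835 years.
Mean rate = 770.0 mm / 11835 years ≈ 0.065 mm/yr.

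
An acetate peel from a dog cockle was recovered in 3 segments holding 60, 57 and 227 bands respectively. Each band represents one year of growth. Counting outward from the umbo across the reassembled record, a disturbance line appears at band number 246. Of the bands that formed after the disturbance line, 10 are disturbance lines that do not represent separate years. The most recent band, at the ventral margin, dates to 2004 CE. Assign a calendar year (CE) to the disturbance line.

Total bands = 60 + 57 + 227 = 344.
344 − 246 = 98 bands lie beyond the disturbance line toward the ventral margin.
Removing the 10 false bands leaves 98 − 10 = 88 true bands beyond the disturbance line.
2004 − 88 = 1916 CE.

1916 CE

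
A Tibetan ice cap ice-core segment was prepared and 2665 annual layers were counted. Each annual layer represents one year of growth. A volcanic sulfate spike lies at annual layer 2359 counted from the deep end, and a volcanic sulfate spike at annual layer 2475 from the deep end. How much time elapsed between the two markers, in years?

116 years

2475 − 2359 = 116 annual layers lie between the two events.
That is 116 years at one annual layer per year.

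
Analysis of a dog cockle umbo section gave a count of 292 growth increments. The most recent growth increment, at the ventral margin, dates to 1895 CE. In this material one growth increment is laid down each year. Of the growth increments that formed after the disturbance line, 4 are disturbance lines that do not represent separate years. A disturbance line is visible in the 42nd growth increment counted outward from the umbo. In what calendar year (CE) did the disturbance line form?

292 − 42 = 250 growth increments lie beyond the disturbance line toward the ventral margin.
Removing the 4 false growth increments leaves 250 − 4 = 246 true growth increments beyond the disturbance line.
The growth increment at the ventral margin is 1895 CE, so the disturbance line dates to 1895 − 246 = 1649 CE.

1649 CE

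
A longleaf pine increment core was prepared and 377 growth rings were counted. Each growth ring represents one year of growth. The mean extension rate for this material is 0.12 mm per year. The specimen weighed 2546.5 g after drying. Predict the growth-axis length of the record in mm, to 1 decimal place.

377 years of growth are recorded.
377 years at 0.12 mm/year gives 0.12 × 377 = 45.2 mm.

45.2 mm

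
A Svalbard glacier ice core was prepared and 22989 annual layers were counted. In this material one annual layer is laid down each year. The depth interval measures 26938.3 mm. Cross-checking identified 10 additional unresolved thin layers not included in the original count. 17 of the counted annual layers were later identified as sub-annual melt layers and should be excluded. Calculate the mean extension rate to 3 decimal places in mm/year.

True annual layer count = 22989 − 17 + 10 = 22982.
Extension rate ≈ 26938.3 / 22982 = 1.172 mm/year.

1.172 mm/year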